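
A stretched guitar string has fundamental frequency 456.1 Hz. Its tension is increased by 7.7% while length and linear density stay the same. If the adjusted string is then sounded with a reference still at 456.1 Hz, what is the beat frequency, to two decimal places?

For a string, f ∝ √T, so the new frequency is 456.1·√1.077 = 473.3342 Hz.
f_beat = |473.3342 − 456.1| = 17.23 Hz.

17.23 Hz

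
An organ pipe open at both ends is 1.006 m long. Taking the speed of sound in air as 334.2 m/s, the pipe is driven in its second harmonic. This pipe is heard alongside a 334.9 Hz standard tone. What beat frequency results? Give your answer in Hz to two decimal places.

Open pipe: f_n = n·v/(2L) = 2·334.2/(2·1.006) = 332.2068 Hz.
f_beat = |332.2068 − 334.9| = 2.69 Hz.

2.69 Hz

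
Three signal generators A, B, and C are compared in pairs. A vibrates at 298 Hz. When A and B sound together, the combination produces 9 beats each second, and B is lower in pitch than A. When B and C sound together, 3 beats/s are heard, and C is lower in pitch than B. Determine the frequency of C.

B is below A, so f_B = 298 − 9 = 289 Hz.
C is below B, so f_C = 289 − 3 = 286 Hz.

286 Hz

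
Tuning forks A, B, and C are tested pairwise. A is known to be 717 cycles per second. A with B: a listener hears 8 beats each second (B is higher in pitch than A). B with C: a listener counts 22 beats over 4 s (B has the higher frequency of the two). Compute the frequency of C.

B is above A, so f_B = 717 + 8 = 725 Hz.
B–C: Beat frequency = 22/4 = 5.5 Hz.
C is below B, so f_C = 725 − 5.5 = 719.5 Hz.

719.5 Hz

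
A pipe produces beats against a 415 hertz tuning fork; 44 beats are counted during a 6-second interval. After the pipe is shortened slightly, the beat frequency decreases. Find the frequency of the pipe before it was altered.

Beat frequency = 44/6 = 7.3333 Hz.
|f − 415| = 7.3333, so the pipe was at either 407.6667 Hz or 422.3333 Hz.
A shorter pipe has a higher fundamental; the adjustment raises the pipe's frequency.
The beat rate fell, so the adjustment moved the pipe toward 415 Hz — it must have started below the reference.

407.6667 Hz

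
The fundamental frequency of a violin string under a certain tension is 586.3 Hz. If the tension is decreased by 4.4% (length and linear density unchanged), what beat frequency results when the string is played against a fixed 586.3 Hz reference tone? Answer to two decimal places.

For a string, f ∝ √T, so the new frequency is 586.3·√0.956 = 573.2563 Hz.
f_beat = |573.2563 − 586.3| = 13.04 Hz.

13.04 Hz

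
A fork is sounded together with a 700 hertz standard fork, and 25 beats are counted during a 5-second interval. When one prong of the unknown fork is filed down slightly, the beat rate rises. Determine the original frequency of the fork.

Beat frequency = 25/5 = 5 Hz.
|f − 700| = 5, so the fork was at either 695 Hz or 705 Hz.
Filing a prong removes mass and raises the fork's frequency; the adjustment raises the fork's frequency.
The beat rate rose, so the adjustment moved the fork further from 700 Hz — it was already above the reference.

705 Hz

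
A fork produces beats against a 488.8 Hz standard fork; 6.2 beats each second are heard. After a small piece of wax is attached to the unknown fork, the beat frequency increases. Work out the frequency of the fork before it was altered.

|f − 488.8| = 6.2, so the fork was at either 482.6 Hz or 495 Hz.
Loading a fork with wax lowers its frequency; the adjustment lowers the fork's frequency.
The beat rate rose, so the adjustment moved the fork further from 488.8 Hz — it was already below the reference.

482.6 Hz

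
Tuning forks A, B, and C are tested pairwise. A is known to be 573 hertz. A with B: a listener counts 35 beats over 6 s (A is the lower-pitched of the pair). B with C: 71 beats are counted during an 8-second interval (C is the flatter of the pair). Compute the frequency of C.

A–B: Beat frequency = 35/6 = 5.8333 Hz.
B is above A, so f_B = 573 + 5.8333 = 578.8333 Hz.
B–C: Beat frequency = 71/8 = 8.875 Hz.
C is below B, so f_C = 578.8333 − 8.875 = 569.9583 Hz.

569.9583 Hz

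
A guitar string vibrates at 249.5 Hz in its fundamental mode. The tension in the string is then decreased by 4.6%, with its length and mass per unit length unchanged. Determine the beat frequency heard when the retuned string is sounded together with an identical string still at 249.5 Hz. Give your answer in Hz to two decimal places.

5.81 Hz

For a string, f ∝ √T, so the new frequency is 249.5·√0.954 = 243.6939 Hz.
f_beat = |243.6939 − 249.5| = 5.81 Hz.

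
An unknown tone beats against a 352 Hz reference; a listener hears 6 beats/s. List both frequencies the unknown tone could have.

|f − 352| = 6, so f = 352 ± 6.

346 Hz or 358 Hz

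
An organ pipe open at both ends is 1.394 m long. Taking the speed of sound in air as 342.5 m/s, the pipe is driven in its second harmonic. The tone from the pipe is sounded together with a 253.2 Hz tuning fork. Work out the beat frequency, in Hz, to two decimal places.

7.50 Hz

Open pipe: f_n = n·v/(2L) = 2·342.5/(2·1.394) = 245.6958 Hz.
f_beat = |245.6958 − 253.2| = 7.50 Hz.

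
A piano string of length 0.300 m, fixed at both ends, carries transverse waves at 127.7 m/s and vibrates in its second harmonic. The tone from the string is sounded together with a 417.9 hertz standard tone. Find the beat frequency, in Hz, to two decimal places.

For a string fixed at both ends, f_n = n·v/(2L) = 2·127.7/(2·0.300) = 425.6667 Hz.
f_beat = |425.6667 − 417.9| = 7.77 Hz.

7.77 Hz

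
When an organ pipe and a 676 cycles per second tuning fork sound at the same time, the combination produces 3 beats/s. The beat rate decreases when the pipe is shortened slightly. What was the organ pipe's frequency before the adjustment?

|f − 676| = 3, so the organ pipe was at either 673 Hz or 679 Hz.
A shorter pipe has a higher fundamental; the adjustment raises the organ pipe's frequency.
The beat rate fell, so the adjustment moved the organ pipe toward 676 Hz — it must have started below the reference.

673 Hz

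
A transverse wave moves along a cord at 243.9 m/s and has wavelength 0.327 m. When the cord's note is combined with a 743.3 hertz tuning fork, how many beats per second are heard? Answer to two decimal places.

Source frequency f = v/λ = 243.9/0.327 = 745.8716 Hz.
f_beat = |745.8716 − 743.3| = 2.57 Hz.

2.57 Hz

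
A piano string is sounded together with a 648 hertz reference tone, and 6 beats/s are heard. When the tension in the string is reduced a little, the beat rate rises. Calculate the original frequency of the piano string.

642 Hz

|f − 648| = 6, so the piano string was at either 642 Hz or 654 Hz.
Lower tension means lower frequency; the adjustment lowers the piano string's frequency.
The beat rate rose, so the adjustment moved the piano string further from 648 Hz — it was already below the reference.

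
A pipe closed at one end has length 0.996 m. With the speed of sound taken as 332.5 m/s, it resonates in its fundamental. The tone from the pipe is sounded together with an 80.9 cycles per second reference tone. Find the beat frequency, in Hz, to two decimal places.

2.56 Hz

Closed pipe (odd harmonics): f_n = n·v/(4L) = 1·332.5/(4·0.996) = 83.4588 Hz.
f_beat = |83.4588 − 80.9| = 2.56 Hz.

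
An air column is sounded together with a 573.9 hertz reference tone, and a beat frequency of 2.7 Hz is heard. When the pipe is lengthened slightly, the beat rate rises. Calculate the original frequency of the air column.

571.2 Hz

|f − 573.9| = 2.7, so the air column was at either 571.2 Hz or 576.6 Hz.
A longer pipe has a lower fundamental; the adjustment lowers the air column's frequency.
The beat rate rose, so the adjustment moved the air column further from 573.9 Hz — it was already below the reference.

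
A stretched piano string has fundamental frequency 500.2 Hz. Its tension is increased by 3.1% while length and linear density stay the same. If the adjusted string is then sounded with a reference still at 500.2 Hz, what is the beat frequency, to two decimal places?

For a string, f ∝ √T, so the new frequency is 500.2·√1.031 = 507.8939 Hz.
f_beat = |507.8939 − 500.2| = 7.69 Hz.

7.69 Hz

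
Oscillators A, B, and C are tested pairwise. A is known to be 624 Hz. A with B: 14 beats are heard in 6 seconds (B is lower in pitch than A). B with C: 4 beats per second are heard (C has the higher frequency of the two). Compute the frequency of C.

625.6667 Hz

A–B: Beat frequency = 14/6 = 2.3333 Hz.
B is below A, so f_B = 624 − 2.3333 = 621.6667 Hz.
C is above B, so f_C = 621.6667 + 4 = 625.6667 Hz.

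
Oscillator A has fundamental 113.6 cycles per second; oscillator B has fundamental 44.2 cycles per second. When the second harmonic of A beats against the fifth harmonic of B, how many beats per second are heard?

6.2 Hz

Second harmonic of the first: 2·113.6 = 227.2 Hz.
Fifth harmonic of the second: 5·44.2 = 221.0 Hz.
f_beat = |227.2 − 221.0| = 6.2 Hz.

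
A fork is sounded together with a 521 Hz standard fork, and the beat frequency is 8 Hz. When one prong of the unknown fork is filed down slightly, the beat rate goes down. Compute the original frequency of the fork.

|f − 521| = 8, so the fork was at either 513 Hz or 529 Hz.
Filing a prong removes mass and raises the fork's frequency; the adjustment raises the fork's frequency.
The beat rate fell, so the adjustment moved the fork toward 521 Hz — it must have started below the reference.

513 Hz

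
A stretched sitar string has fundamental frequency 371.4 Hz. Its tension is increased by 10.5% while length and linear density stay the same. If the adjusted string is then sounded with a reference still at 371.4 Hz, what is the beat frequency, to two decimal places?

For a string, f ∝ √T, so the new frequency is 371.4·√1.105 = 390.4119 Hz.
f_beat = |390.4119 − 371.4| = 19.01 Hz.

19.01 Hz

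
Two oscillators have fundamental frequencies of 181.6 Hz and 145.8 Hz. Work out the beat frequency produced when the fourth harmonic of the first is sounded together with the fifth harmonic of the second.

2.6 Hz

Fourth harmonic of the first: 4·181.6 = 726.4 Hz.
Fifth harmonic of the second: 5·145.8 = 729.0 Hz.
f_beat = |726.4 − 729.0| = 2.6 Hz.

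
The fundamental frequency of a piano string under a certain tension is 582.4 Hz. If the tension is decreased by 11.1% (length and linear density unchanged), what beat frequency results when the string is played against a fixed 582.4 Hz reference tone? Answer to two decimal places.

33.27 Hz

For a string, f ∝ √T, so the new frequency is 582.4·√0.889 = 549.1263 Hz.
f_beat = |549.1263 − 582.4| = 33.27 Hz.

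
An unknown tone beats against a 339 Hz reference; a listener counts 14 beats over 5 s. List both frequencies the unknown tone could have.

Beat frequency = 14/5 = 2.8 Hz.
|f − 339| = 2.8, so f = 339 ± 2.8.

336.2 Hz or 341.8 Hz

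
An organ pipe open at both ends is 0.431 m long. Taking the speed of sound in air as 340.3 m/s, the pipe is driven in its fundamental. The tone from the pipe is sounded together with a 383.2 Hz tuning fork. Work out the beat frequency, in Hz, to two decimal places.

Open pipe: f_n = n·v/(2L) = 1·340.3/(2·0.431) = 394.7796 Hz.
f_beat = |394.7796 − 383.2| = 11.58 Hz.

11.58 Hz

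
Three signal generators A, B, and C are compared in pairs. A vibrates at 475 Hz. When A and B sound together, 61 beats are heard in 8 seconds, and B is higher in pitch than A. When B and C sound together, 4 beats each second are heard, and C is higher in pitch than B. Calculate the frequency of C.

A–B: Beat frequency = 61/8 = 7.625 Hz.
B is above A, so f_B = 475 + 7.625 = 482.625 Hz.
C is above B, so f_C = 482.625 + 4 = 486.625 Hz.

486.625 Hz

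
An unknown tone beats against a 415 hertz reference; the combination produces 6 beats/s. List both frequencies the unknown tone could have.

409 Hz or 421 Hz

|f − 415| = 6, so f = 415 ± 6.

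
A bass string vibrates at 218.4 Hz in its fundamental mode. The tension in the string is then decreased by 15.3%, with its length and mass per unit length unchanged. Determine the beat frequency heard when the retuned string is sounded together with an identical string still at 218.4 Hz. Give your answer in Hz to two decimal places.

17.40 Hz

For a string, f ∝ √T, so the new frequency is 218.4·√0.847 = 200.9992 Hz.
f_beat = |200.9992 − 218.4| = 17.40 Hz.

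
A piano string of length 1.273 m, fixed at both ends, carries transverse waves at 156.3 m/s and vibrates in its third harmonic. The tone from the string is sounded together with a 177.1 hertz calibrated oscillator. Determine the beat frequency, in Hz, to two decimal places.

7.07 Hz

For a string fixed at both ends, f_n = n·v/(2L) = 3·156.3/(2·1.273) = 184.1712 Hz.
f_beat = |184.1712 − 177.1| = 7.07 Hz.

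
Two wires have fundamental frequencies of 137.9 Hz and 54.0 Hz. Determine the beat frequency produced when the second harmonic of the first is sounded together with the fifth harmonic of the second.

Second harmonic of the first: 2·137.9 = 275.8 Hz.
Fifth harmonic of the second: 5·54.0 = 270.0 Hz.
f_beat = |275.8 − 270.0| = 5.8 Hz.

5.8 Hz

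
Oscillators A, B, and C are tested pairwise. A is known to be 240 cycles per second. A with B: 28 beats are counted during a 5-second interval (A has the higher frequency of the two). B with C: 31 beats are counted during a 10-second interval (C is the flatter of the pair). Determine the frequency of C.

A–B: Beat frequency = 28/5 = 5.6 Hz.
B is below A, so f_B = 240 − 5.6 = 234.4 Hz.
B–C: Beat frequency = 31/10 = 3.1 Hz.
C is below B, so f_C = 234.4 − 3.1 = 231.3 Hz.

231.3 Hz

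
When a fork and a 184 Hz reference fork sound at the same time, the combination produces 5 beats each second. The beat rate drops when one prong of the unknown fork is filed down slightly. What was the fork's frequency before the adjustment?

|f − 184| = 5, so the fork was at either 179 Hz or 189 Hz.
Filing a prong removes mass and raises the fork's frequency; the adjustment raises the fork's frequency.
The beat rate fell, so the adjustment moved the fork toward 184 Hz — it must have started below the reference.

179 Hz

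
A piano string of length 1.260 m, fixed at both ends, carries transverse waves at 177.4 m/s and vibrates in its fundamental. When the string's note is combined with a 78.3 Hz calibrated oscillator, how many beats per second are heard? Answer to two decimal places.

For a string fixed at both ends, f_n = n·v/(2L) = 1·177.4/(2·1.260) = 70.3968 Hz.
f_beat = |70.3968 − 78.3| = 7.90 Hz.

7.90 Hz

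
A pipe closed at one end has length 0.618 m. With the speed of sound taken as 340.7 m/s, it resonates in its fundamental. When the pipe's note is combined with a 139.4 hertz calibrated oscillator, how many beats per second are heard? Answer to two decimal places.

Closed pipe (odd harmonics): f_n = n·v/(4L) = 1·340.7/(4·0.618) = 137.8236 Hz.
f_beat = |137.8236 − 139.4| = 1.58 Hz.

1.58 Hz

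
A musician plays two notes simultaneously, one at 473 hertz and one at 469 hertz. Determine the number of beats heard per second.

4 Hz

The beat frequency equals the magnitude of the frequency difference.
|473 − 469| = 4 Hz.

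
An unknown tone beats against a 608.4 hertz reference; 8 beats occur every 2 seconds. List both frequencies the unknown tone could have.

Beat frequency = 8/2 = 4 Hz.
|f − 608.4| = 4, so f = 608.4 ± 4.

604.4 Hz or 612.4 Hz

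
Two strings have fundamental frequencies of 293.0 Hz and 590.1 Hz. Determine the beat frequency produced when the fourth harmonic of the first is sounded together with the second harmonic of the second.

8.2 Hz

Fourth harmonic of the first: 4·293.0 = 1172.0 Hz.
Second harmonic of the second: 2·590.1 = 1180.2 Hz.
f_beat = |1172.0 − 1180.2| = 8.2 Hz.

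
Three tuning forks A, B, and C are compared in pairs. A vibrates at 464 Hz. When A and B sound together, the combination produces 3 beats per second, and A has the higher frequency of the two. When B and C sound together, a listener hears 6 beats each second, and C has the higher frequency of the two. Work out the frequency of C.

467 Hz

B is below A, so f_B = 464 − 3 = 461 Hz.
C is above B, so f_C = 461 + 6 = 467 Hz.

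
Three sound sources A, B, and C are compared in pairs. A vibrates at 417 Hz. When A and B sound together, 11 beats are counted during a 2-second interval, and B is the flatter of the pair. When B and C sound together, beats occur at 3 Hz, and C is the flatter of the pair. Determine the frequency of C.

408.5 Hz

A–B: Beat frequency = 11/2 = 5.5 Hz.
B is below A, so f_B = 417 − 5.5 = 411.5 Hz.
C is below B, so f_C = 411.5 − 3 = 408.5 Hz.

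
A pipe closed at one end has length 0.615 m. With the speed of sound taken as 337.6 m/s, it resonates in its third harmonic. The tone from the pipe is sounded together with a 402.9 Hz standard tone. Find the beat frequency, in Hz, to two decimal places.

8.81 Hz

Closed pipe (odd harmonics): f_n = n·v/(4L) = 3·337.6/(4·0.615) = 411.7073 Hz.
f_beat = |411.7073 − 402.9| = 8.81 Hz.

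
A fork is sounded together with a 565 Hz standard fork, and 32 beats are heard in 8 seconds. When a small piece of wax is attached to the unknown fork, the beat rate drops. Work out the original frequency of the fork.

Beat frequency = 32/8 = 4 Hz.
|f − 565| = 4, so the fork was at either 561 Hz or 569 Hz.
Loading a fork with wax lowers its frequency; the adjustment lowers the fork's frequency.
The beat rate fell, so the adjustment moved the fork toward 565 Hz — it must have started above the reference.

569 Hz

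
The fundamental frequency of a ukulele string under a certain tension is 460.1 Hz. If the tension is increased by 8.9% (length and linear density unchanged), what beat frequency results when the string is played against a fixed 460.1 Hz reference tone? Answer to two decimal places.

For a string, f ∝ √T, so the new frequency is 460.1·√1.089 = 480.1381 Hz.
f_beat = |480.1381 − 460.1| = 20.04 Hz.

20.04 Hz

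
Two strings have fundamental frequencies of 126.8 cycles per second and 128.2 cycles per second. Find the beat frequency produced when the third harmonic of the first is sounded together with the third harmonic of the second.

4.2 Hz

Third harmonic of the first: 3·126.8 = 380.4 Hz.
Third harmonic of the second: 3·128.2 = 384.6 Hz.
f_beat = |380.4 − 384.6| = 4.2 Hz.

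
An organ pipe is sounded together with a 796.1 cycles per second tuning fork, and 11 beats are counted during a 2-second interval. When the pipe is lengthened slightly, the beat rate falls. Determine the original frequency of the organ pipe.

Beat frequency = 11/2 = 5.5 Hz.
|f − 796.1| = 5.5, so the organ pipe was at either 790.6 Hz or 801.6 Hz.
A longer pipe has a lower fundamental; the adjustment lowers the organ pipe's frequency.
The beat rate fell, so the adjustment moved the organ pipe toward 796.1 Hz — it must have started above the reference.

801.6 Hz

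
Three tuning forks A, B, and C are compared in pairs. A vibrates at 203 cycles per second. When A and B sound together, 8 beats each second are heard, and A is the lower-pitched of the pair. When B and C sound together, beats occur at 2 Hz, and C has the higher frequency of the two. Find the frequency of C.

B is above A, so f_B = 203 + 8 = 211 Hz.
C is above B, so f_C = 211 + 2 = 213 Hz.

213 Hz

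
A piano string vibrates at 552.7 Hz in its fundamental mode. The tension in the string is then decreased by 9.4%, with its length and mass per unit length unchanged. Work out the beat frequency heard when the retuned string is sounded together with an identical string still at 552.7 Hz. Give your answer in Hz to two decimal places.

26.62 Hz

For a string, f ∝ √T, so the new frequency is 552.7·√0.906 = 526.0821 Hz.
f_beat = |526.0821 − 552.7| = 26.62 Hz.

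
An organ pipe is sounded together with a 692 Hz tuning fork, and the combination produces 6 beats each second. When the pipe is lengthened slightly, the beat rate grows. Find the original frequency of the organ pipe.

|f − 692| = 6, so the organ pipe was at either 686 Hz or 698 Hz.
A longer pipe has a lower fundamental; the adjustment lowers the organ pipe's frequency.
The beat rate rose, so the adjustment moved the organ pipe further from 692 Hz — it was already below the reference.

686 Hz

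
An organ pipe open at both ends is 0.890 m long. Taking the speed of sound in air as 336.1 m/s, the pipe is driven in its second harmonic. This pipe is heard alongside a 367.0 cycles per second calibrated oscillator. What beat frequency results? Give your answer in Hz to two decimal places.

10.64 Hz

Open pipe: f_n = n·v/(2L) = 2·336.1/(2·0.890) = 377.6404 Hz.
f_beat = |377.6404 − 367.0| = 10.64 Hz.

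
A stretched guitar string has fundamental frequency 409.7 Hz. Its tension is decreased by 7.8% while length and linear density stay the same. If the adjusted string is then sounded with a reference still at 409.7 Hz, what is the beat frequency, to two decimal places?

16.30 Hz

For a string, f ∝ √T, so the new frequency is 409.7·√0.922 = 393.3973 Hz.
f_beat = |393.3973 − 409.7| = 16.30 Hz.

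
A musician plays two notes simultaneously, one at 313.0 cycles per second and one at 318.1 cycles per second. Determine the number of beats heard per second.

5.1 Hz

The beat frequency equals the magnitude of the frequency difference.
|313.0 − 318.1| = 5.1 Hz.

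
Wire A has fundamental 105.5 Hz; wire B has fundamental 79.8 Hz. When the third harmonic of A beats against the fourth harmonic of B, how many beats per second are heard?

Third harmonic of the first: 3·105.5 = 316.5 Hz.
Fourth harmonic of the second: 4·79.8 = 319.2 Hz.
f_beat = |316.5 − 319.2| = 2.7 Hz.

2.7 Hz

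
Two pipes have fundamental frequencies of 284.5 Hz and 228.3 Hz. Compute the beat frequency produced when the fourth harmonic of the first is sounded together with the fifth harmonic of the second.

3.5 Hz

Fourth harmonic of the first: 4·284.5 = 1138.0 Hz.
Fifth harmonic of the second: 5·228.3 = 1141.5 Hz.
f_beat = |1138.0 − 1141.5| = 3.5 Hz.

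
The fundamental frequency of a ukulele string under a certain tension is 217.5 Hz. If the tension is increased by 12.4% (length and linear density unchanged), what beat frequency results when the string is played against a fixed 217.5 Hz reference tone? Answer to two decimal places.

For a string, f ∝ √T, so the new frequency is 217.5·√1.124 = 230.5910 Hz.
f_beat = |230.5910 − 217.5| = 13.09 Hz.

13.09 Hz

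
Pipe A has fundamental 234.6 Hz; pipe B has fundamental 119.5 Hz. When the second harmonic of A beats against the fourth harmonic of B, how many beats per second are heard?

Second harmonic of the first: 2·234.6 = 469.2 Hz.
Fourth harmonic of the second: 4·119.5 = 478.0 Hz.
f_beat = |469.2 − 478.0| = 8.8 Hz.

8.8 Hz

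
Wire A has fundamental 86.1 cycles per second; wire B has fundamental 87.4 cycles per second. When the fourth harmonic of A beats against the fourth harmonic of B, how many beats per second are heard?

Fourth harmonic of the first: 4·86.1 = 344.4 Hz.
Fourth harmonic of the second: 4·87.4 = 349.6 Hz.
f_beat = |344.4 − 349.6| = 5.2 Hz.

5.2 Hz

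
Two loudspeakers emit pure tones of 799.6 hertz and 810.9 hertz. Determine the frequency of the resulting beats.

11.3 Hz

f_beat = |f₁ − f₂|.
|799.6 − 810.9| = 11.3 Hz.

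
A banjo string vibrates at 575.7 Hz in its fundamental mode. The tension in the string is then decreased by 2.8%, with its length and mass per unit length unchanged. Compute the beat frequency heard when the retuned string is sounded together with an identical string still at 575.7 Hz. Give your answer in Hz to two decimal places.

For a string, f ∝ √T, so the new frequency is 575.7·√0.972 = 567.5830 Hz.
f_beat = |567.5830 − 575.7| = 8.12 Hz.

8.12 Hz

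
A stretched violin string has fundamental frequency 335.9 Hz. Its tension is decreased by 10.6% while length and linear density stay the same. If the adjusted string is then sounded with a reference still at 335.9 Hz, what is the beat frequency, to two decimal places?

18.30 Hz

For a string, f ∝ √T, so the new frequency is 335.9·√0.894 = 317.5987 Hz.
f_beat = |317.5987 − 335.9| = 18.30 Hz.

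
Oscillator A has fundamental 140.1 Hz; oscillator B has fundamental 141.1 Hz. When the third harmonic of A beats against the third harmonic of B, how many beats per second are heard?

3.0 Hz

Third harmonic of the first: 3·140.1 = 420.3 Hz.
Third harmonic of the second: 3·141.1 = 423.3 Hz.
f_beat = |420.3 − 423.3| = 3.0 Hz.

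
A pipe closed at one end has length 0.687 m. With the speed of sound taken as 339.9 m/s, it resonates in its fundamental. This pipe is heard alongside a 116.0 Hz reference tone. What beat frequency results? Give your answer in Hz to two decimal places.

7.69 Hz

Closed pipe (odd harmonics): f_n = n·v/(4L) = 1·339.9/(4·0.687) = 123.6900 Hz.
f_beat = |123.6900 − 116.0| = 7.69 Hz.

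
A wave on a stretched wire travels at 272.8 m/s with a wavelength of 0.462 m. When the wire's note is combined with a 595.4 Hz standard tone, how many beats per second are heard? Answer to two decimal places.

Source frequency f = v/λ = 272.8/0.462 = 590.4762 Hz.
f_beat = |590.4762 − 595.4| = 4.92 Hz.

4.92 Hz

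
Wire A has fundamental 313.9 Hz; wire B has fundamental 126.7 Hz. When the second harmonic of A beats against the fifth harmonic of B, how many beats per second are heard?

Second harmonic of the first: 2·313.9 = 627.8 Hz.
Fifth harmonic of the second: 5·126.7 = 633.5 Hz.
f_beat = |627.8 − 633.5| = 5.7 Hz.

5.7 Hz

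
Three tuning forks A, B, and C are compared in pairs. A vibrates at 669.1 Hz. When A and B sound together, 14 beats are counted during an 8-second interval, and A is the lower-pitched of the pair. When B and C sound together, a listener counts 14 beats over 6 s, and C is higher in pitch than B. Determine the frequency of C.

673.1833 Hz

A–B: Beat frequency = 14/8 = 1.75 Hz.
B is above A, so f_B = 669.1 + 1.75 = 670.85 Hz.
B–C: Beat frequency = 14/6 = 2.3333 Hz.
C is above B, so f_C = 670.85 + 2.3333 = 673.1833 Hz.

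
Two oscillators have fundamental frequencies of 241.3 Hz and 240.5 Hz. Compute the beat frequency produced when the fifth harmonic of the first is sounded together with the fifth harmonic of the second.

Fifth harmonic of the first: 5·241.3 = 1206.5 Hz.
Fifth harmonic of the second: 5·240.5 = 1202.5 Hz.
f_beat = |1206.5 − 1202.5| = 4.0 Hz.

4.0 Hz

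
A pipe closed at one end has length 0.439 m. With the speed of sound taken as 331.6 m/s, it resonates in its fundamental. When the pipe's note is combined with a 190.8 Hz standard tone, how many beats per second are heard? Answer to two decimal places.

1.96 Hz

Closed pipe (odd harmonics): f_n = n·v/(4L) = 1·331.6/(4·0.439) = 188.8383 Hz.
f_beat = |188.8383 − 190.8| = 1.96 Hz.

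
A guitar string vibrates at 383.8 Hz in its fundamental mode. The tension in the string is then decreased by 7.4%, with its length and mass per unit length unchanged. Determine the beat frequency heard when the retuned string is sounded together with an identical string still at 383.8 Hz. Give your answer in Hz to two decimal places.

For a string, f ∝ √T, so the new frequency is 383.8·√0.926 = 369.3265 Hz.
f_beat = |369.3265 − 383.8| = 14.47 Hz.

14.47 Hz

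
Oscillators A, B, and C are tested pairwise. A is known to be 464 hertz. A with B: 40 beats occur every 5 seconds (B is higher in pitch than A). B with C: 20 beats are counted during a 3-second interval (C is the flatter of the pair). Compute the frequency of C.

A–B: Beat frequency = 40/5 = 8 Hz.
B is above A, so f_B = 464 + 8 = 472 Hz.
B–C: Beat frequency = 20/3 = 6.6667 Hz.
C is below B, so f_C = 472 − 6.6667 = 465.3333 Hz.

465.3333 Hz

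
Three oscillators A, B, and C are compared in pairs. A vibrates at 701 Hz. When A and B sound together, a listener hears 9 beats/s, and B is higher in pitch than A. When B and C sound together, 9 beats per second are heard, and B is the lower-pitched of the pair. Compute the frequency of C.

719 Hz

B is above A, so f_B = 701 + 9 = 710 Hz.
C is above B, so f_C = 710 + 9 = 719 Hz.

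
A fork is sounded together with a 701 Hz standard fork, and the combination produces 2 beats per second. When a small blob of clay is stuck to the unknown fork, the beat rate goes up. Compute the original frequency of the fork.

699 Hz

|f − 701| = 2, so the fork was at either 699 Hz or 703 Hz.
Adding mass to a fork lowers its frequency; the adjustment lowers the fork's frequency.
The beat rate rose, so the adjustment moved the fork further from 701 Hz — it was already below the reference.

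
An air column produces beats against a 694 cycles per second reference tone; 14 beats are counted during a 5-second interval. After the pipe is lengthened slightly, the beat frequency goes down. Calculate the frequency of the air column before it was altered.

696.8 Hz

Beat frequency = 14/5 = 2.8 Hz.
|f − 694| = 2.8, so the air column was at either 691.2 Hz or 696.8 Hz.
A longer pipe has a lower fundamental; the adjustment lowers the air column's frequency.
The beat rate fell, so the adjustment moved the air column toward 694 Hz — it must have started above the reference.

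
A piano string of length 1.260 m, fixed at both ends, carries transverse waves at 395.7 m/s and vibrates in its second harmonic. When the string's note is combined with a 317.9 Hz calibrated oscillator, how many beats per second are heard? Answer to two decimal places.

For a string fixed at both ends, f_n = n·v/(2L) = 2·395.7/(2·1.260) = 314.0476 Hz.
f_beat = |314.0476 − 317.9| = 3.85 Hz.

3.85 Hz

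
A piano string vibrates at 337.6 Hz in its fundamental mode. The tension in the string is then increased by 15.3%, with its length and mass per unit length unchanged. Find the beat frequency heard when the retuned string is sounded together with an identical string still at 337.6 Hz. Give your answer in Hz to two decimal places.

24.91 Hz

For a string, f ∝ √T, so the new frequency is 337.6·√1.153 = 362.5076 Hz.
f_beat = |362.5076 − 337.6| = 24.91 Hz.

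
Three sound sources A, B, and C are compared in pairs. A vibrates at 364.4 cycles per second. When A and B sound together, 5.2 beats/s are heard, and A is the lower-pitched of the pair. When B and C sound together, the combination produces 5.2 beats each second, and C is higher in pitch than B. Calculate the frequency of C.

374.8 Hz

B is above A, so f_B = 364.4 + 5.2 = 369.6 Hz.
C is above B, so f_C = 369.6 + 5.2 = 374.8 Hz.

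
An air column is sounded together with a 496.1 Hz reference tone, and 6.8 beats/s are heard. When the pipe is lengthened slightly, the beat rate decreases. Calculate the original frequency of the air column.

|f − 496.1| = 6.8, so the air column was at either 489.3 Hz or 502.9 Hz.
A longer pipe has a lower fundamental; the adjustment lowers the air column's frequency.
The beat rate fell, so the adjustment moved the air column toward 496.1 Hz — it must have started above the reference.

502.9 Hz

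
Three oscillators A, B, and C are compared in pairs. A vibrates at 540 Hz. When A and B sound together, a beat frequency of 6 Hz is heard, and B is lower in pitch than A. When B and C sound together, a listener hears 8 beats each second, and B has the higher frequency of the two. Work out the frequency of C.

526 Hz

B is below A, so f_B = 540 − 6 = 534 Hz.
C is below B, so f_C = 534 − 8 = 526 Hz.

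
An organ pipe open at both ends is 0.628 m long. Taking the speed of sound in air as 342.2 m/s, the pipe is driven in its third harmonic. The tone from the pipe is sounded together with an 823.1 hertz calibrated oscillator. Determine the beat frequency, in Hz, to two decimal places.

5.74 Hz

Open pipe: f_n = n·v/(2L) = 3·342.2/(2·0.628) = 817.3567 Hz.
f_beat = |817.3567 − 823.1| = 5.74 Hz.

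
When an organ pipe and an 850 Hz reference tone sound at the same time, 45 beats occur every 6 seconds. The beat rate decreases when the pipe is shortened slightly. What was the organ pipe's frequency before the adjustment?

Beat frequency = 45/6 = 7.5 Hz.
|f − 850| = 7.5, so the organ pipe was at either 842.5 Hz or 857.5 Hz.
A shorter pipe has a higher fundamental; the adjustment raises the organ pipe's frequency.
The beat rate fell, so the adjustment moved the organ pipe toward 850 Hz — it must have started below the reference.

842.5 Hz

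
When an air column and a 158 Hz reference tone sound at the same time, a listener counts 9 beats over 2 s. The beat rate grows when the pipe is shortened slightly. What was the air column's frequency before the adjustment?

162.5 Hz

Beat frequency = 9/2 = 4.5 Hz.
|f − 158| = 4.5, so the air column was at either 153.5 Hz or 162.5 Hz.
A shorter pipe has a higher fundamental; the adjustment raises the air column's frequency.
The beat rate rose, so the adjustment moved the air column further from 158 Hz — it was already above the reference.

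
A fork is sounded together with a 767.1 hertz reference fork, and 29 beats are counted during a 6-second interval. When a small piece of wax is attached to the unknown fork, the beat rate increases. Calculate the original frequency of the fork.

Beat frequency = 29/6 = 4.8333 Hz.
|f − 767.1| = 4.8333, so the fork was at either 762.2667 Hz or 771.9333 Hz.
Loading a fork with wax lowers its frequency; the adjustment lowers the fork's frequency.
The beat rate rose, so the adjustment moved the fork further from 767.1 Hz — it was already below the reference.

762.2667 Hz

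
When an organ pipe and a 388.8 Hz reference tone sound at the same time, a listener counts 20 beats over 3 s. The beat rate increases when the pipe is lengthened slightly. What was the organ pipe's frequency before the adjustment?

382.1333 Hz

Beat frequency = 20/3 = 6.6667 Hz.
|f − 388.8| = 6.6667, so the organ pipe was at either 382.1333 Hz or 395.4667 Hz.
A longer pipe has a lower fundamental; the adjustment lowers the organ pipe's frequency.
The beat rate rose, so the adjustment moved the organ pipe further from 388.8 Hz — it was already below the reference.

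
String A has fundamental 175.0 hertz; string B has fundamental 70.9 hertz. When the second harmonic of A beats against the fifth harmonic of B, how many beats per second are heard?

Second harmonic of the first: 2·175.0 = 350.0 Hz.
Fifth harmonic of the second: 5·70.9 = 354.5 Hz.
f_beat = |350.0 − 354.5| = 4.5 Hz.

4.5 Hz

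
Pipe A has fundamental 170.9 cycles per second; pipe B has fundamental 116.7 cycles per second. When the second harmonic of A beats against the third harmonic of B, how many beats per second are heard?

8.3 Hz

Second harmonic of the first: 2·170.9 = 341.8 Hz.
Third harmonic of the second: 3·116.7 = 350.1 Hz.
f_beat = |341.8 − 350.1| = 8.3 Hz.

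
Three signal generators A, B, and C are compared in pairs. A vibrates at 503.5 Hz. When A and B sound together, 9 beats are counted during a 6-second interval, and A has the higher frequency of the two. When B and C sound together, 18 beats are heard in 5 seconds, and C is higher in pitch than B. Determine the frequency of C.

505.6 Hz

A–B: Beat frequency = 9/6 = 1.5 Hz.
B is below A, so f_B = 503.5 − 1.5 = 502 Hz.
B–C: Beat frequency = 18/5 = 3.6 Hz.
C is above B, so f_C = 502 + 3.6 = 505.6 Hz.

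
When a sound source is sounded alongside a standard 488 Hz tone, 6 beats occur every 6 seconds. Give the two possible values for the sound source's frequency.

Beat frequency = 6/6 = 1 Hz.
|f − 488| = 1, so f = 488 ± 1.

487 Hz or 489 Hz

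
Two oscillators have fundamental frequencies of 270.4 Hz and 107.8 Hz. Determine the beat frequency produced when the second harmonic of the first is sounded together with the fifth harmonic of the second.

1.8 Hz

Second harmonic of the first: 2·270.4 = 540.8 Hz.
Fifth harmonic of the second: 5·107.8 = 539.0 Hz.
f_beat = |540.8 − 539.0| = 1.8 Hz.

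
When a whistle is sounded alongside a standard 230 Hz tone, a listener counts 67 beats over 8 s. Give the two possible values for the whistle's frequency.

221.625 Hz or 238.375 Hz

Beat frequency = 67/8 = 8.375 Hz.
|f − 230| = 8.375, so f = 230 ± 8.375.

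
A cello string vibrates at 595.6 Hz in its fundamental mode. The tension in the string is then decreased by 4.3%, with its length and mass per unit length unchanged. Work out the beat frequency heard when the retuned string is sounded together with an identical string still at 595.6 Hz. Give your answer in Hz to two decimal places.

For a string, f ∝ √T, so the new frequency is 595.6·√0.957 = 582.6539 Hz.
f_beat = |582.6539 − 595.6| = 12.95 Hz.

12.95 Hz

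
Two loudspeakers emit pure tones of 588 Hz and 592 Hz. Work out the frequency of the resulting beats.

4 Hz

f_beat = |f₁ − f₂|.
|588 − 592| = 4 Hz.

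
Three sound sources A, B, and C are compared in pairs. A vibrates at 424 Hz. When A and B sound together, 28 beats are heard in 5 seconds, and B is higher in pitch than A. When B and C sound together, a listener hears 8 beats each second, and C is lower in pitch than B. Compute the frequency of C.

A–B: Beat frequency = 28/5 = 5.6 Hz.
B is above A, so f_B = 424 + 5.6 = 429.6 Hz.
C is below B, so f_C = 429.6 − 8 = 421.6 Hz.

421.6 Hz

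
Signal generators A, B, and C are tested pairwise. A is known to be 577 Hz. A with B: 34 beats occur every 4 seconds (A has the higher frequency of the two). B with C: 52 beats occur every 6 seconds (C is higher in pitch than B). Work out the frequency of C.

A–B: Beat frequency = 34/4 = 8.5 Hz.
B is below A, so f_B = 577 − 8.5 = 568.5 Hz.
B–C: Beat frequency = 52/6 = 8.6667 Hz.
C is above B, so f_C = 568.5 + 8.6667 = 577.1667 Hz.

577.1667 Hz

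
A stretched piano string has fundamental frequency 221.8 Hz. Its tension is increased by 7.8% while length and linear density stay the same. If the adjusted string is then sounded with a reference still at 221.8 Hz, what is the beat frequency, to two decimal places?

8.49 Hz

For a string, f ∝ √T, so the new frequency is 221.8·√1.078 = 230.2878 Hz.
f_beat = |230.2878 − 221.8| = 8.49 Hz.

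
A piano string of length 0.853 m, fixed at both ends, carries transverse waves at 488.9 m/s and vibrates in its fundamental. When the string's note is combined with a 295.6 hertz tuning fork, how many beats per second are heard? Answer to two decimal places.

For a string fixed at both ends, f_n = n·v/(2L) = 1·488.9/(2·0.853) = 286.5768 Hz.
f_beat = |286.5768 − 295.6| = 9.02 Hz.

9.02 Hz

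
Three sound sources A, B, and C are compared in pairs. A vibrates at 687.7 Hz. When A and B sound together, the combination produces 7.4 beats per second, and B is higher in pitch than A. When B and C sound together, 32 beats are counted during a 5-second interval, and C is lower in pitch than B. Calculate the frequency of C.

B is above A, so f_B = 687.7 + 7.4 = 695.1 Hz.
B–C: Beat frequency = 32/5 = 6.4 Hz.
C is below B, so f_C = 695.1 − 6.4 = 688.7 Hz.

688.7 Hz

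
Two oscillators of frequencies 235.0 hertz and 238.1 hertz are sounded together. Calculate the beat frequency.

The beat frequency equals the magnitude of the frequency difference.
|235.0 − 238.1| = 3.1 Hz.

3.1 Hz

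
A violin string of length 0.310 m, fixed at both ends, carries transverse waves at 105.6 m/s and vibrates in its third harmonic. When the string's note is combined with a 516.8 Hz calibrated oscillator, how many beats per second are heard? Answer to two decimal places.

For a string fixed at both ends, f_n = n·v/(2L) = 3·105.6/(2·0.310) = 510.9677 Hz.
f_beat = |510.9677 − 516.8| = 5.83 Hz.

5.83 Hz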